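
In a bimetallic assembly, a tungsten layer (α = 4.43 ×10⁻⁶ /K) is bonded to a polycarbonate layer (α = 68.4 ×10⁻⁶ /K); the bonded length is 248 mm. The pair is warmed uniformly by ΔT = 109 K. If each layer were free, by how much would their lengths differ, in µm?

1730 µm

Δα = |4.43 − 68.4|×10⁻⁶/K = 64.0×10⁻⁶/K.
ΔL_mismatch = Δα·L·ΔT = 64.0×10⁻⁶ × 248.0 mm × 109.0 K = 1730 µm.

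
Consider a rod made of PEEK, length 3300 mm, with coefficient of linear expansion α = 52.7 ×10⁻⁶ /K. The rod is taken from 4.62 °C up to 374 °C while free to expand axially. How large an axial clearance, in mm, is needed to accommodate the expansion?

64.2 mm

ΔT = 374 − 4.62 = 369.4 K.
ΔL = α·L₀·ΔT = 52.7×10⁻⁶ × 3300 mm × 369.4 K = 64.2 mm.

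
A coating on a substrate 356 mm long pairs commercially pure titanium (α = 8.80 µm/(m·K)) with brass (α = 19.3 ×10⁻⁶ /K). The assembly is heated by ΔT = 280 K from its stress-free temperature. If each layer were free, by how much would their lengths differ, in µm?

1050 µm

Δα = |8.80 − 19.3|×10⁻⁶/K = 10.5×10⁻⁶/K.
ΔL_mismatch = Δα·L·ΔT = 10.5×10⁻⁶ × 356.0 mm × 280.0 K = 1050 µm.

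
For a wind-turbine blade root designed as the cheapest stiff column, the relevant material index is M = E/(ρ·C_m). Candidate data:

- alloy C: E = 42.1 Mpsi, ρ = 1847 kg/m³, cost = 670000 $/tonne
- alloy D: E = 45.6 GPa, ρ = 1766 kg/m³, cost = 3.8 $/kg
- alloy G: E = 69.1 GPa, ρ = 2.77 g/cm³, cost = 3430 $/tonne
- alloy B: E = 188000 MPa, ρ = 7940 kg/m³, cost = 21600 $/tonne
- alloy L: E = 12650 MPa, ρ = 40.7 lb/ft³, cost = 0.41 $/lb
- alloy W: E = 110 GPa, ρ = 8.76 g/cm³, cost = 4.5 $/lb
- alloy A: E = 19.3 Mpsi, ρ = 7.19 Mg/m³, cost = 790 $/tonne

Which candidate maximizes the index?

alloy A

Normalizing units and computing the index:
  alloy C: E = 290.3 GPa, ρ = 1847 kg/m³, cost = 670.0 $/kg
  alloy D: E = 45.60 GPa, ρ = 1766 kg/m³, cost = 3.800 $/kg
  alloy G: E = 69.10 GPa, ρ = 2770 kg/m³, cost = 3.430 $/kg
  alloy B: E = 188.0 GPa, ρ = 7940 kg/m³, cost = 21.60 $/kg
  alloy L: E = 12.65 GPa, ρ = 652.0 kg/m³, cost = 0.9039 $/kg
  alloy W: E = 110.0 GPa, ρ = 8760 kg/m³, cost = 9.921 $/kg
  alloy A: E = 133.1 GPa, ρ = 7190 kg/m³, cost = 0.7900 $/kg
  alloy A: M = 23.4 MN·m per $
  alloy L: M = 21.5 MN·m per $
  alloy G: M = 7.27 MN·m per $
  alloy D: M = 6.80 MN·m per $
  alloy W: M = 1.27 MN·m per $
  alloy B: M = 1.10 MN·m per $
  alloy C: M = 0.235 MN·m per $
Alloy A ranks first.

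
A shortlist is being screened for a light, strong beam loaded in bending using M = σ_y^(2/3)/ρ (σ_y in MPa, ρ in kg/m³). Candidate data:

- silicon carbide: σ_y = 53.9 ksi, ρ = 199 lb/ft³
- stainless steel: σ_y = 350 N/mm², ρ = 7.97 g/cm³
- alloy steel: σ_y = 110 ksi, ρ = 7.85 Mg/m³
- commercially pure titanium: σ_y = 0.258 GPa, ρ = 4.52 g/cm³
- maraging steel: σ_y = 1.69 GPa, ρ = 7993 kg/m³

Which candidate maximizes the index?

After converting to SI:
  silicon carbide: σ_y = 371.6 MPa, ρ = 3188 kg/m³
  stainless steel: σ_y = 350.0 MPa, ρ = 7970 kg/m³
  alloy steel: σ_y = 758.4 MPa, ρ = 7850 kg/m³
  commercially pure titanium: σ_y = 258.0 MPa, ρ = 4520 kg/m³
  maraging steel: σ_y = 1690 MPa, ρ = 7993 kg/m³
  maraging steel: M = 17.8×10⁻³
  silicon carbide: M = 16.2×10⁻³
  alloy steel: M = 10.6×10⁻³
  commercially pure titanium: M = 8.97×10⁻³
  stainless steel: M = 6.23×10⁻³
Highest index: maraging steel.

maraging steel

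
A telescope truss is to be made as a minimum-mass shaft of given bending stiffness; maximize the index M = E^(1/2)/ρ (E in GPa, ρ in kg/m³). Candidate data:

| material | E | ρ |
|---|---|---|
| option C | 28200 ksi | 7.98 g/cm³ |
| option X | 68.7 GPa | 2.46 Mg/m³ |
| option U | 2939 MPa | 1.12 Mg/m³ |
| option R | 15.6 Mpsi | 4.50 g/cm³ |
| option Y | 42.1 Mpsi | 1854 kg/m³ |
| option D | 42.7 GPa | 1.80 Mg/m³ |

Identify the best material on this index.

option Y

After converting to SI:
  option C: E = 194.4 GPa, ρ = 7980 kg/m³
  option X: E = 68.70 GPa, ρ = 2460 kg/m³
  option U: E = 2.939 GPa, ρ = 1120 kg/m³
  option R: E = 107.6 GPa, ρ = 4500 kg/m³
  option Y: E = 290.3 GPa, ρ = 1854 kg/m³
  option D: E = 42.70 GPa, ρ = 1800 kg/m³
  option Y: M = 9.19×10⁻³
  option D: M = 3.63×10⁻³
  option X: M = 3.37×10⁻³
  option R: M = 2.30×10⁻³
  option C: M = 1.75×10⁻³
  option U: M = 1.53×10⁻³
Option Y has the largest M.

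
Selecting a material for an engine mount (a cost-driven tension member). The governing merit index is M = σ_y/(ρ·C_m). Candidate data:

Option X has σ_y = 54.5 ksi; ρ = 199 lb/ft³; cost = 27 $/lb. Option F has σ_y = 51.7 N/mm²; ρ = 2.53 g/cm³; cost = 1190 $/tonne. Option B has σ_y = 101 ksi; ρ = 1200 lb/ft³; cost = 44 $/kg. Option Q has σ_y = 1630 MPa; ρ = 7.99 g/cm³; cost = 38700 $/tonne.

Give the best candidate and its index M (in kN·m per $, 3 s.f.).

In SI units:
  option X: σ_y = 375.8 MPa, ρ = 3188 kg/m³, cost = 59.52 $/kg
  option F: σ_y = 51.70 MPa, ρ = 2530 kg/m³, cost = 1.190 $/kg
  option B: σ_y = 696.4 MPa, ρ = 19220 kg/m³, cost = 44.00 $/kg
  option Q: σ_y = 1630 MPa, ρ = 7990 kg/m³, cost = 38.70 $/kg
  option F: M = 17.2 kN·m per $
  option Q: M = 5.27 kN·m per $
  option X: M = 1.98 kN·m per $
  option B: M = 0.823 kN·m per $
Option F ranks first.

option F, M = 17.2 kN·m per $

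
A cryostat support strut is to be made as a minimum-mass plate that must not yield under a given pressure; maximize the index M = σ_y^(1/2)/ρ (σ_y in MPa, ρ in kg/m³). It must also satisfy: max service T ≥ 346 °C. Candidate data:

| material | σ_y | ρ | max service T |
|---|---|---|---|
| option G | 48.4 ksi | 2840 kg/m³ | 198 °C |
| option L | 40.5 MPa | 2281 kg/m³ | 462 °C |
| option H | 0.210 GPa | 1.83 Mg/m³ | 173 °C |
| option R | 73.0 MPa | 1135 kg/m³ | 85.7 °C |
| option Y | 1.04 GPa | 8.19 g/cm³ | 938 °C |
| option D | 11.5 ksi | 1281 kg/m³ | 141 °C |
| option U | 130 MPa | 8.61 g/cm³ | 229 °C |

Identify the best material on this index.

Screen on constraints: max service T ≥ 346 °C. Survivors: option L, option Y.
Convert each candidate to consistent units, then evaluate M:
  option L: σ_y = 40.50 MPa, ρ = 2281 kg/m³
  option Y: σ_y = 1040 MPa, ρ = 8190 kg/m³
  option Y: M = 3.94×10⁻³
  option L: M = 2.79×10⁻³
Option Y ranks first.

option Y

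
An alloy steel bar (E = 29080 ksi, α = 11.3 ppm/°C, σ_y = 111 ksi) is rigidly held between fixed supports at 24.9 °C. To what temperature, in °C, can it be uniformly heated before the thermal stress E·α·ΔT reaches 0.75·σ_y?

278 °C

E = 29080 ksi = 200.5 GPa.
σ_y = 111 ksi = 765.3 MPa.
E·α·ΔT = 574.0 MPa ⇒ ΔT = 574.0 / (200.5×10³ × 11.3×10⁻⁶) = 253.3 K.
T = 24.9 + 253.3 = 278.2 °C.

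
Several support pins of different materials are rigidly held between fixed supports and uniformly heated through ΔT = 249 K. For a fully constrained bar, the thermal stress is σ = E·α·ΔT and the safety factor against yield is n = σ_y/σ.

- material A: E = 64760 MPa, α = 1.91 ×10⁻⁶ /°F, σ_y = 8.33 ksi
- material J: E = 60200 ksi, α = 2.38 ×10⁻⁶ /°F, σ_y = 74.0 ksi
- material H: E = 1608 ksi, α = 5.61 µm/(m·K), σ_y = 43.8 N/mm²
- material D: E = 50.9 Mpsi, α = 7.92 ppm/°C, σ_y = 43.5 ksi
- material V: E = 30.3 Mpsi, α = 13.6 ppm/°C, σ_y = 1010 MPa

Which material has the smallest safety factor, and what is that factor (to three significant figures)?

In consistent units (E in GPa, α in ×10⁻⁶/K, σ_y in MPa):
  material A: E = 64.76, α = 3.44, σ_y = 57.43 → σ = 55.4 MPa, n = 1.04
  material J: E = 415.1, α = 4.28, σ_y = 510.2 → σ = 443 MPa, n = 1.15
  material H: E = 11.09, α = 5.61, σ_y = 43.80 → σ = 15.5 MPa, n = 2.83
  material D: E = 350.9, α = 7.92, σ_y = 299.9 → σ = 692 MPa, n = 0.433
  material V: E = 208.9, α = 13.6, σ_y = 1010 → σ = 707 MPa, n = 1.43
The minimum is material D at n = 0.433.

material D, n = 0.433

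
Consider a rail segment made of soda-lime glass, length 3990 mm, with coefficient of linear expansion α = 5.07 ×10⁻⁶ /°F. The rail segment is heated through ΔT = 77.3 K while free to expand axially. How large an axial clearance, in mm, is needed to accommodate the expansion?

2.81 mm

Convert α: 5.07×10⁻⁶/°F × (9/5) = 9.13×10⁻⁶/K.
ΔL = α·L₀·ΔT = 9.13×10⁻⁶ × 3990 mm × 77.30 K = 2.81 mm.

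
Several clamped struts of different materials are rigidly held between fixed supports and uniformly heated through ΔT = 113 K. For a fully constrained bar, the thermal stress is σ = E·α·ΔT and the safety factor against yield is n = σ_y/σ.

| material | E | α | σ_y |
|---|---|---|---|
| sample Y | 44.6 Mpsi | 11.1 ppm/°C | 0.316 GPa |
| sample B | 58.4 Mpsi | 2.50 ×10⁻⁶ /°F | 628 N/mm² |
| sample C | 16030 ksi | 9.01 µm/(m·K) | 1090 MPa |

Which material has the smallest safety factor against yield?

Per material, after unit conversion:
  sample Y: E = 307.5, α = 11.1, σ_y = 316.0 → σ = 386 MPa, n = 0.819
  sample B: E = 402.7, α = 4.50, σ_y = 628.0 → σ = 205 MPa, n = 3.07
  sample C: E = 110.5, α = 9.01, σ_y = 1090 → σ = 113 MPa, n = 9.69
Smallest n: sample Y with n = 0.819.

sample Y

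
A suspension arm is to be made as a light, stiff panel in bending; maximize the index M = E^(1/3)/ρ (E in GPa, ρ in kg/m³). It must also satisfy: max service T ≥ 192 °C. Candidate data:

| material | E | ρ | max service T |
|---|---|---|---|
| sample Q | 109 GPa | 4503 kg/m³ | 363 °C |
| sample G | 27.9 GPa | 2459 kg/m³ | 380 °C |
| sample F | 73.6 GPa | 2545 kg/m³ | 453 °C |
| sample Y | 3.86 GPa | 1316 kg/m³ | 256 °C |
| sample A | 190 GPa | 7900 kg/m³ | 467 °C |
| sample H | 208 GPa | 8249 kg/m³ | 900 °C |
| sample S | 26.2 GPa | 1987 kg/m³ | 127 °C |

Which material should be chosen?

sample F

Screen on constraints: max service T ≥ 192 °C. Survivors: sample Q, sample G, sample F, sample Y, sample A, sample H.
Evaluate M for each candidate:
  sample F: M = 1.65×10⁻³
  sample G: M = 1.23×10⁻³
  sample Y: M = 1.19×10⁻³
  sample Q: M = 1.06×10⁻³
  sample A: M = 0.728×10⁻³
  sample H: M = 0.718×10⁻³
Sample F ranks first.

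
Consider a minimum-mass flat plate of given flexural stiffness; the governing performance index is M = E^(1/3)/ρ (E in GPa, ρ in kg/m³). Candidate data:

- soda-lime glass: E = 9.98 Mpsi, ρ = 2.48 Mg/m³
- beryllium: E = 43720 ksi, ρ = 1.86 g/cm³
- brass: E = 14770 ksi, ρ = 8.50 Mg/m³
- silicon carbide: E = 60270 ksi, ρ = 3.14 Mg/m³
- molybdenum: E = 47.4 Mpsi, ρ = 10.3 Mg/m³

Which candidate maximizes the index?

beryllium

Normalizing units and computing the index:
  soda-lime glass: E = 68.81 GPa, ρ = 2480 kg/m³
  beryllium: E = 301.4 GPa, ρ = 1860 kg/m³
  brass: E = 101.8 GPa, ρ = 8500 kg/m³
  silicon carbide: E = 415.5 GPa, ρ = 3140 kg/m³
  molybdenum: E = 326.8 GPa, ρ = 10300 kg/m³
  beryllium: M = 3.60×10⁻³
  silicon carbide: M = 2.38×10⁻³
  soda-lime glass: M = 1.65×10⁻³
  molybdenum: M = 0.669×10⁻³
  brass: M = 0.549×10⁻³
Highest index: beryllium.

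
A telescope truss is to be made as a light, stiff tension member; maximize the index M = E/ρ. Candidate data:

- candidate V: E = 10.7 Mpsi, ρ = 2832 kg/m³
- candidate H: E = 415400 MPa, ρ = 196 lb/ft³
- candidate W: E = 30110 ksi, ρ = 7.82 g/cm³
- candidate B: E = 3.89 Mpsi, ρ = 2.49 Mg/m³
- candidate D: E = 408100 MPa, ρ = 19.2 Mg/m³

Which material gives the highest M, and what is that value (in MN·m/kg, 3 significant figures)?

Convert each candidate to consistent units, then evaluate M:
  candidate V: E = 73.77 GPa, ρ = 2832 kg/m³
  candidate H: E = 415.4 GPa, ρ = 3140 kg/m³
  candidate W: E = 207.6 GPa, ρ = 7820 kg/m³
  candidate B: E = 26.82 GPa, ρ = 2490 kg/m³
  candidate D: E = 408.1 GPa, ρ = 19200 kg/m³
  candidate H: M = 132 MN·m/kg
  candidate W: M = 26.5 MN·m/kg
  candidate V: M = 26.1 MN·m/kg
  candidate D: M = 21.3 MN·m/kg
  candidate B: M = 10.8 MN·m/kg
Candidate H ranks first.

candidate H, M = 132 MN·m/kg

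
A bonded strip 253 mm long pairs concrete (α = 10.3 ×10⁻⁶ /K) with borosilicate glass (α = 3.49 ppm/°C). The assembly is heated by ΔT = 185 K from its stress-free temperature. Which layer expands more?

α(concrete) = 10.3×10⁻⁶/K vs α(borosilicate glass) = 3.49×10⁻⁶/K.
Higher α expands more for the same ΔT: concrete.

concrete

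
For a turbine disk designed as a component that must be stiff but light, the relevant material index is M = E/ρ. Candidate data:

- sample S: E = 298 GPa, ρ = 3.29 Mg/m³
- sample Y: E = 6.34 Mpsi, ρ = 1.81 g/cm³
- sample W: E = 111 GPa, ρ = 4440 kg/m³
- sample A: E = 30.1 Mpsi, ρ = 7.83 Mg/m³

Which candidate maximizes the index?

sample S

In SI units:
  sample S: E = 298.0 GPa, ρ = 3290 kg/m³
  sample Y: E = 43.71 GPa, ρ = 1810 kg/m³
  sample W: E = 111.0 GPa, ρ = 4440 kg/m³
  sample A: E = 207.5 GPa, ρ = 7830 kg/m³
  sample S: M = 90.6 MN·m/kg
  sample A: M = 26.5 MN·m/kg
  sample W: M = 25.0 MN·m/kg
  sample Y: M = 24.2 MN·m/kg
Sample S ranks first.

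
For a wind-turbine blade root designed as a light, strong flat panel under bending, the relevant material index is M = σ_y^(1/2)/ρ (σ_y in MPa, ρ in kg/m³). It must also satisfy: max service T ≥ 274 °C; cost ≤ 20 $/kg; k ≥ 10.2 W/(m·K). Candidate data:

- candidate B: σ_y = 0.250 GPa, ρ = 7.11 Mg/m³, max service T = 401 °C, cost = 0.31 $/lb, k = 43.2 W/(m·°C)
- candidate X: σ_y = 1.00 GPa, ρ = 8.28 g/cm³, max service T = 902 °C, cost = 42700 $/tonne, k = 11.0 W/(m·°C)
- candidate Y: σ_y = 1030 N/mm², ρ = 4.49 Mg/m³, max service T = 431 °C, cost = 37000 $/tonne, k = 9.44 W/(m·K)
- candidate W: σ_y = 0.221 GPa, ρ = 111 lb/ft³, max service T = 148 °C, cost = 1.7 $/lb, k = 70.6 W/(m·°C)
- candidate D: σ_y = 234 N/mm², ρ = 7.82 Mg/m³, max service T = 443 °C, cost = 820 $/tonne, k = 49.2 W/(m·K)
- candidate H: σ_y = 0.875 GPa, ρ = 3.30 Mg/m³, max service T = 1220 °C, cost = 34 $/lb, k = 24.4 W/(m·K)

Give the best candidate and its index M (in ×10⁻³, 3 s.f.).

candidate B, M = 2.22×10⁻³

Screen on constraints: max service T ≥ 274 °C; cost ≤ 20 $/kg; k ≥ 10.2 W/(m·K). Survivors: candidate B, candidate D.
Normalizing units and computing the index:
  candidate B: σ_y = 250.0 MPa, ρ = 7110 kg/m³
  candidate D: σ_y = 234.0 MPa, ρ = 7820 kg/m³
  candidate B: M = 2.22×10⁻³
  candidate D: M = 1.96×10⁻³
Candidate B has the largest M.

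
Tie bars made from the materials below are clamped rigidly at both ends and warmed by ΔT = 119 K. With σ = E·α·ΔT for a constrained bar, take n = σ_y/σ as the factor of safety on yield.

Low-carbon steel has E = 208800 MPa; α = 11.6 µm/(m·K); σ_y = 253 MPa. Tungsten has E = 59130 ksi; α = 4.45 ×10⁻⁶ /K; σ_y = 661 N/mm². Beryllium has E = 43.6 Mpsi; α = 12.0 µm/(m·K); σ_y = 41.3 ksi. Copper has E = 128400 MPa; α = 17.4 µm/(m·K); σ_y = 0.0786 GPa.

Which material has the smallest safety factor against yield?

copper

In consistent units (E in GPa, α in ×10⁻⁶/K, σ_y in MPa):
  low-carbon steel: E = 208.8, α = 11.6, σ_y = 253.0 → σ = 288 MPa, n = 0.878
  tungsten: E = 407.7, α = 4.45, σ_y = 661.0 → σ = 216 MPa, n = 3.06
  beryllium: E = 300.6, α = 12.0, σ_y = 284.8 → σ = 429 MPa, n = 0.663
  copper: E = 128.4, α = 17.4, σ_y = 78.60 → σ = 266 MPa, n = 0.296
The minimum is copper at n = 0.296.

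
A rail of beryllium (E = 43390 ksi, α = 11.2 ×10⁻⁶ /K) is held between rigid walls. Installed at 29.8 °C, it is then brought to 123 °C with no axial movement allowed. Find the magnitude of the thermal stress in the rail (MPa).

E = 43390 ksi = 299.2 GPa.
ΔT = 93.20 K. Constrained thermal stress σ = E·α·ΔT = 299.2×10³ MPa × 11.2×10⁻⁶ × 93.20 = 312 MPa (compressive).

312 MPa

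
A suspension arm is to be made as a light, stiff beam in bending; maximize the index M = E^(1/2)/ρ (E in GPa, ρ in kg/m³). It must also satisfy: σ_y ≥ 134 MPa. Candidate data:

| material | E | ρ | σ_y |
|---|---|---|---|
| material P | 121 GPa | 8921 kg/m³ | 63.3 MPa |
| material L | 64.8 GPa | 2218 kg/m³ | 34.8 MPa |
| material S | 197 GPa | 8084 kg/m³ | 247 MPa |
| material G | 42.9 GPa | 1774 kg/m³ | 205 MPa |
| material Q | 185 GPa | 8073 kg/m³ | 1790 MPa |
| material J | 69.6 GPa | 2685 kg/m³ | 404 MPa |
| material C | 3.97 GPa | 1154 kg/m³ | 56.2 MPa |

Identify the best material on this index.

Screen on constraints: σ_y ≥ 134 MPa. Survivors: material S, material G, material Q, material J.
Per-candidate index values:
  material G: M = 3.69×10⁻³
  material J: M = 3.11×10⁻³
  material S: M = 1.74×10⁻³
  material Q: M = 1.68×10⁻³
Highest index: material G.

material G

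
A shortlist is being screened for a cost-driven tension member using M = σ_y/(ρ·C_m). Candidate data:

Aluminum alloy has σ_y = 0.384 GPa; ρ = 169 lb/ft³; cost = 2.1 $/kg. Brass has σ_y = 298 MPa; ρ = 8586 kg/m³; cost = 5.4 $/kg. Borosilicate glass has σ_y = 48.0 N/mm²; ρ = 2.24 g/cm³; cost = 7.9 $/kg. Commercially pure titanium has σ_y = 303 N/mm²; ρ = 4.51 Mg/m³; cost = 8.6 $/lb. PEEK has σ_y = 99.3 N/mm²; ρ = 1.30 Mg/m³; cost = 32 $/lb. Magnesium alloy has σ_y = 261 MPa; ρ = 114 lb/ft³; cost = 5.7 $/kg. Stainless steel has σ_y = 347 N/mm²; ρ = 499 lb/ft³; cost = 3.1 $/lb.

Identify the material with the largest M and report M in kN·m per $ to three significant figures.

aluminum alloy, M = 67.5 kN·m per $

Convert each candidate to consistent units, then evaluate M:
  aluminum alloy: σ_y = 384.0 MPa, ρ = 2707 kg/m³, cost = 2.100 $/kg
  brass: σ_y = 298.0 MPa, ρ = 8586 kg/m³, cost = 5.400 $/kg
  borosilicate glass: σ_y = 48.00 MPa, ρ = 2240 kg/m³, cost = 7.900 $/kg
  commercially pure titanium: σ_y = 303.0 MPa, ρ = 4510 kg/m³, cost = 18.96 $/kg
  PEEK: σ_y = 99.30 MPa, ρ = 1300 kg/m³, cost = 70.55 $/kg
  magnesium alloy: σ_y = 261.0 MPa, ρ = 1826 kg/m³, cost = 5.700 $/kg
  stainless steel: σ_y = 347.0 MPa, ρ = 7993 kg/m³, cost = 6.834 $/kg
  aluminum alloy: M = 67.5 kN·m per $
  magnesium alloy: M = 25.1 kN·m per $
  brass: M = 6.43 kN·m per $
  stainless steel: M = 6.35 kN·m per $
  commercially pure titanium: M = 3.54 kN·m per $
  borosilicate glass: M = 2.71 kN·m per $
  PEEK: M = 1.08 kN·m per $
The maximum is for aluminum alloy.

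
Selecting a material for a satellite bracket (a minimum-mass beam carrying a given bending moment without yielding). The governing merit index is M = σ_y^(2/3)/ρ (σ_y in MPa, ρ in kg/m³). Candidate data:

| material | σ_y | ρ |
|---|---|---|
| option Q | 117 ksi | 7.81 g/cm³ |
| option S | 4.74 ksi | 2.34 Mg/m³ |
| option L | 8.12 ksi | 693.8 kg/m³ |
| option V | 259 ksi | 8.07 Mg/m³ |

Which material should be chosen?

In SI units:
  option Q: σ_y = 806.7 MPa, ρ = 7810 kg/m³
  option S: σ_y = 32.68 MPa, ρ = 2340 kg/m³
  option L: σ_y = 55.99 MPa, ρ = 693.8 kg/m³
  option V: σ_y = 1786 MPa, ρ = 8070 kg/m³
  option L: M = 21.1×10⁻³
  option V: M = 18.2×10⁻³
  option Q: M = 11.1×10⁻³
  option S: M = 4.37×10⁻³
Highest index: option L.

option L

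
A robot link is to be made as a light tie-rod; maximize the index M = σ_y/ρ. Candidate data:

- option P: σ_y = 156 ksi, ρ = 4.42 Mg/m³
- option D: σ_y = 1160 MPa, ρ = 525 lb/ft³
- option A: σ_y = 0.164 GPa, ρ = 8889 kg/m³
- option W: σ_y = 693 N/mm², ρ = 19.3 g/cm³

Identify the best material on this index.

Putting every candidate on a common basis:
  option P: σ_y = 1076 MPa, ρ = 4420 kg/m³
  option D: σ_y = 1160 MPa, ρ = 8410 kg/m³
  option A: σ_y = 164.0 MPa, ρ = 8889 kg/m³
  option W: σ_y = 693.0 MPa, ρ = 19300 kg/m³
  option P: M = 243 kN·m/kg
  option D: M = 138 kN·m/kg
  option W: M = 35.9 kN·m/kg
  option A: M = 18.4 kN·m/kg
Option P has the largest M.

option P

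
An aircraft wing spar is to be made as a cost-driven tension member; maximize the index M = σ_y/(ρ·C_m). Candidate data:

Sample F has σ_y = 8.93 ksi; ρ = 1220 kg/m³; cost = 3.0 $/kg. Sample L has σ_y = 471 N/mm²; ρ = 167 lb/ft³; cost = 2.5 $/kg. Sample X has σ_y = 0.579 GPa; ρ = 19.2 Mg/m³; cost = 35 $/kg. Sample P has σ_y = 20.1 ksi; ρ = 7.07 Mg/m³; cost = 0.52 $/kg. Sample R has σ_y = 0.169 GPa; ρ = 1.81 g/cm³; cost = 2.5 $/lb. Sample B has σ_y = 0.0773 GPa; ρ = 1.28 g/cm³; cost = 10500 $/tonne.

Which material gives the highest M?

sample L

In SI units:
  sample F: σ_y = 61.57 MPa, ρ = 1220 kg/m³, cost = 3.000 $/kg
  sample L: σ_y = 471.0 MPa, ρ = 2675 kg/m³, cost = 2.500 $/kg
  sample X: σ_y = 579.0 MPa, ρ = 19200 kg/m³, cost = 35.00 $/kg
  sample P: σ_y = 138.6 MPa, ρ = 7070 kg/m³, cost = 0.5200 $/kg
  sample R: σ_y = 169.0 MPa, ρ = 1810 kg/m³, cost = 5.511 $/kg
  sample B: σ_y = 77.30 MPa, ρ = 1280 kg/m³, cost = 10.50 $/kg
  sample L: M = 70.4 kN·m per $
  sample P: M = 37.7 kN·m per $
  sample R: M = 16.9 kN·m per $
  sample F: M = 16.8 kN·m per $
  sample B: M = 5.75 kN·m per $
  sample X: M = 0.862 kN·m per $
Sample L has the largest M.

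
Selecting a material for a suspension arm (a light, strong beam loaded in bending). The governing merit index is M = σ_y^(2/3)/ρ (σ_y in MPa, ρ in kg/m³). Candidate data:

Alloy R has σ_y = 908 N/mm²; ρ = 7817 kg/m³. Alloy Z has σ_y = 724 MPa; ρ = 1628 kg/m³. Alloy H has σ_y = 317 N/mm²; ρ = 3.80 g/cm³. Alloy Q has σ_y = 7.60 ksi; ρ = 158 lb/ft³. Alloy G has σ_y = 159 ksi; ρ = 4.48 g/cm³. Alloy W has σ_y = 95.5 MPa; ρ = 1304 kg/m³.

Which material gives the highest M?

Normalizing units and computing the index:
  alloy R: σ_y = 908.0 MPa, ρ = 7817 kg/m³
  alloy Z: σ_y = 724.0 MPa, ρ = 1628 kg/m³
  alloy H: σ_y = 317.0 MPa, ρ = 3800 kg/m³
  alloy Q: σ_y = 52.40 MPa, ρ = 2531 kg/m³
  alloy G: σ_y = 1096 MPa, ρ = 4480 kg/m³
  alloy W: σ_y = 95.50 MPa, ρ = 1304 kg/m³
  alloy Z: M = 49.5×10⁻³
  alloy G: M = 23.7×10⁻³
  alloy W: M = 16.0×10⁻³
  alloy H: M = 12.2×10⁻³
  alloy R: M = 12.0×10⁻³
  alloy Q: M = 5.53×10⁻³
Alloy Z ranks first.

alloy Z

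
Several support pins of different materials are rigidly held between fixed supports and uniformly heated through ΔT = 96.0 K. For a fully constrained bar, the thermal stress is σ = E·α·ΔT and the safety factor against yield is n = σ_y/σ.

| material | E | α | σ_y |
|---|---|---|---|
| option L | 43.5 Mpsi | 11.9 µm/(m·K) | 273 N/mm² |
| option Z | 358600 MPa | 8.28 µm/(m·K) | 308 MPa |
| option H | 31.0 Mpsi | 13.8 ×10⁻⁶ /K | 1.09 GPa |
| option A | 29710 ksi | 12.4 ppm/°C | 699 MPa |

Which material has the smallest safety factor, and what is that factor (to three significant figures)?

In consistent units (E in GPa, α in ×10⁻⁶/K, σ_y in MPa):
  option L: E = 299.9, α = 11.9, σ_y = 273.0 → σ = 343 MPa, n = 0.797
  option Z: E = 358.6, α = 8.28, σ_y = 308.0 → σ = 285 MPa, n = 1.08
  option H: E = 213.7, α = 13.8, σ_y = 1090 → σ = 283 MPa, n = 3.85
  option A: E = 204.8, α = 12.4, σ_y = 699.0 → σ = 244 MPa, n = 2.87
Smallest n: option L with n = 0.797.

option L, n = 0.797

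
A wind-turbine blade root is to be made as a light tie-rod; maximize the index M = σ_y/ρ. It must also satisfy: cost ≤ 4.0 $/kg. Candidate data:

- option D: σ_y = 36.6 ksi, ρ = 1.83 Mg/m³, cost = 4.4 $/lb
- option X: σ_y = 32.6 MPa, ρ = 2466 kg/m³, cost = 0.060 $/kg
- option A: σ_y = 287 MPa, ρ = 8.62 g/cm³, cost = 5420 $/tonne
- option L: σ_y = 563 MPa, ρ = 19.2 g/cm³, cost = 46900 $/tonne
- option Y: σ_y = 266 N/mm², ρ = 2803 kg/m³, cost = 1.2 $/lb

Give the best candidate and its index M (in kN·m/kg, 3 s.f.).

Screen on constraints: cost ≤ 4.0 $/kg. Survivors: option X, option Y.
After converting to SI:
  option X: σ_y = 32.60 MPa, ρ = 2466 kg/m³
  option Y: σ_y = 266.0 MPa, ρ = 2803 kg/m³
  option Y: M = 94.9 kN·m/kg
  option X: M = 13.2 kN·m/kg
The maximum is for option Y.

option Y, M = 94.9 kN·m/kg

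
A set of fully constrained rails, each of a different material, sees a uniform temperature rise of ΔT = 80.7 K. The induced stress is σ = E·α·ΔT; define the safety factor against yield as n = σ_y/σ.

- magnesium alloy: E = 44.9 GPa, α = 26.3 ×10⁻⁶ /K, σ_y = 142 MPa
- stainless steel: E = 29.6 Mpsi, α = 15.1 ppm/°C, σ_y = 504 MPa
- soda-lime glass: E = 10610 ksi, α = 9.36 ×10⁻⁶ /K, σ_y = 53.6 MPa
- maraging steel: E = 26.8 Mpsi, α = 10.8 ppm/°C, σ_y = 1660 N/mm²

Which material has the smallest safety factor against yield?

soda-lime glass

Per material, after unit conversion:
  magnesium alloy: E = 44.90, α = 26.3, σ_y = 142.0 → σ = 95.3 MPa, n = 1.49
  stainless steel: E = 204.1, α = 15.1, σ_y = 504.0 → σ = 249 MPa, n = 2.03
  soda-lime glass: E = 73.15, α = 9.36, σ_y = 53.60 → σ = 55.3 MPa, n = 0.970
  maraging steel: E = 184.8, α = 10.8, σ_y = 1660 → σ = 161 MPa, n = 10.3
Smallest n: soda-lime glass with n = 0.970.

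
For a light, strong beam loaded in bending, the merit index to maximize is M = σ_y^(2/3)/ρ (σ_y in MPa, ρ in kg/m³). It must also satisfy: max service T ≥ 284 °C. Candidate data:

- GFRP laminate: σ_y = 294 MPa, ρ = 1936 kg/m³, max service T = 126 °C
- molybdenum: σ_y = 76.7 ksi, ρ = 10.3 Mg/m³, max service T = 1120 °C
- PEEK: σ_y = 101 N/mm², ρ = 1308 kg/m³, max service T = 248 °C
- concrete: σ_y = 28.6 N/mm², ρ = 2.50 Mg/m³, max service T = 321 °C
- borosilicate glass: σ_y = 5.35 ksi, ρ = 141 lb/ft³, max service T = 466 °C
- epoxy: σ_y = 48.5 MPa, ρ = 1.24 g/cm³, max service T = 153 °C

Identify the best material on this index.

molybdenum

Screen on constraints: max service T ≥ 284 °C. Survivors: molybdenum, concrete, borosilicate glass.
After converting to SI:
  molybdenum: σ_y = 528.8 MPa, ρ = 10300 kg/m³
  concrete: σ_y = 28.60 MPa, ρ = 2500 kg/m³
  borosilicate glass: σ_y = 36.89 MPa, ρ = 2259 kg/m³
  molybdenum: M = 6.35×10⁻³
  borosilicate glass: M = 4.91×10⁻³
  concrete: M = 3.74×10⁻³
Molybdenum ranks first.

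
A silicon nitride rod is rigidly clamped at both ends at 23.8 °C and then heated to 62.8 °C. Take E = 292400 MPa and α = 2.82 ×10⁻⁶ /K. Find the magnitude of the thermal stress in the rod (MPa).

E = 292400 MPa = 292.4 GPa.
ΔT = 39.00 K. Constrained thermal stress σ = E·α·ΔT = 292.4×10³ MPa × 2.82×10⁻⁶ × 39.00 = 32.2 MPa (compressive).

32.2 MPa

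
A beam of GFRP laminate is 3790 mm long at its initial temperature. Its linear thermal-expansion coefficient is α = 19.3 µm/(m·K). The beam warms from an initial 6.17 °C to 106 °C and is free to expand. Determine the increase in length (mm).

ΔT = 106 − 6.17 = 99.83 K.
ΔL = α·L₀·ΔT = 19.3×10⁻⁶ × 3790 mm × 99.83 K = 7.30 mm.

7.30 mm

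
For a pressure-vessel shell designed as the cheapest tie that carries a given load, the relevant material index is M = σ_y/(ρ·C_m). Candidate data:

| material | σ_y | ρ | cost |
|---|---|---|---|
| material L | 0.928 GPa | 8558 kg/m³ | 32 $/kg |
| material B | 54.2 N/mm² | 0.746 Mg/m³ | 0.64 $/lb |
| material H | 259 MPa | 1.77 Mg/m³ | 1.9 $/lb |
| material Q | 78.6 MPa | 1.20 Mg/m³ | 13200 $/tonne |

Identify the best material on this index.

material B

In SI units:
  material L: σ_y = 928.0 MPa, ρ = 8558 kg/m³, cost = 32.00 $/kg
  material B: σ_y = 54.20 MPa, ρ = 746.0 kg/m³, cost = 1.411 $/kg
  material H: σ_y = 259.0 MPa, ρ = 1770 kg/m³, cost = 4.189 $/kg
  material Q: σ_y = 78.60 MPa, ρ = 1200 kg/m³, cost = 13.20 $/kg
  material B: M = 51.5 kN·m per $
  material H: M = 34.9 kN·m per $
  material Q: M = 4.96 kN·m per $
  material L: M = 3.39 kN·m per $
Highest index: material B.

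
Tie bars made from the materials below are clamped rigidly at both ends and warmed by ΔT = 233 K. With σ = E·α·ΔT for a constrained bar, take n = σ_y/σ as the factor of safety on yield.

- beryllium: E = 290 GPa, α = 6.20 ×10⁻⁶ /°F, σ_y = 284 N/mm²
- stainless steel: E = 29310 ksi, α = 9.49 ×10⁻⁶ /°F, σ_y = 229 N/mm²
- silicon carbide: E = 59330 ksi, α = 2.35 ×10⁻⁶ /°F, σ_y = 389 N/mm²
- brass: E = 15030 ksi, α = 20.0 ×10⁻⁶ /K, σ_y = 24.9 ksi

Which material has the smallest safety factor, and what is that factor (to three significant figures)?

With everything in SI (GPa, ×10⁻⁶/K, MPa):
  beryllium: E = 290.0, α = 11.2, σ_y = 284.0 → σ = 754 MPa, n = 0.377
  stainless steel: E = 202.1, α = 17.1, σ_y = 229.0 → σ = 804 MPa, n = 0.285
  silicon carbide: E = 409.1, α = 4.23, σ_y = 389.0 → σ = 403 MPa, n = 0.965
  brass: E = 103.6, α = 20.0, σ_y = 171.7 → σ = 483 MPa, n = 0.356
Smallest n: stainless steel with n = 0.285.

stainless steel, n = 0.285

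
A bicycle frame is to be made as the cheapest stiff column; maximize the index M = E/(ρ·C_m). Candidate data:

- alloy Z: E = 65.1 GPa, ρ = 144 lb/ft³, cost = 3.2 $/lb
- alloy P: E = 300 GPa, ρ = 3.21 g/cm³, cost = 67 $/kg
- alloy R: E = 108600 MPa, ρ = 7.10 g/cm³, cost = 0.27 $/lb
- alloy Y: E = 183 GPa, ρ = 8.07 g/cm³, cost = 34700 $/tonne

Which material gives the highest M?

alloy R

In SI units:
  alloy Z: E = 65.10 GPa, ρ = 2307 kg/m³, cost = 7.055 $/kg
  alloy P: E = 300.0 GPa, ρ = 3210 kg/m³, cost = 67.00 $/kg
  alloy R: E = 108.6 GPa, ρ = 7100 kg/m³, cost = 0.5952 $/kg
  alloy Y: E = 183.0 GPa, ρ = 8070 kg/m³, cost = 34.70 $/kg
  alloy R: M = 25.7 MN·m per $
  alloy Z: M = 4.00 MN·m per $
  alloy P: M = 1.39 MN·m per $
  alloy Y: M = 0.654 MN·m per $
Alloy R ranks first.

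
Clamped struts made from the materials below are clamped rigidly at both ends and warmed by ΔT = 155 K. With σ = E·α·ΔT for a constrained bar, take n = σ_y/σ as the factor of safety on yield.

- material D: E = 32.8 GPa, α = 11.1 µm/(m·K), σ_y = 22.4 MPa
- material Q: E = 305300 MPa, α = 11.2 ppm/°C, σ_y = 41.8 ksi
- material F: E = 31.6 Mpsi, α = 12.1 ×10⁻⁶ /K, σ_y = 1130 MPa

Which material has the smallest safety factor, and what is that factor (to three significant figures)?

Converting E to GPa, α to ×10⁻⁶/K, σ_y to MPa, then σ and n for each:
  material D: E = 32.80, α = 11.1, σ_y = 22.40 → σ = 56.4 MPa, n = 0.397
  material Q: E = 305.3, α = 11.2, σ_y = 288.2 → σ = 530 MPa, n = 0.544
  material F: E = 217.9, α = 12.1, σ_y = 1130 → σ = 409 MPa, n = 2.77
Material D has the lowest safety factor, n = 0.397.

material D, n = 0.397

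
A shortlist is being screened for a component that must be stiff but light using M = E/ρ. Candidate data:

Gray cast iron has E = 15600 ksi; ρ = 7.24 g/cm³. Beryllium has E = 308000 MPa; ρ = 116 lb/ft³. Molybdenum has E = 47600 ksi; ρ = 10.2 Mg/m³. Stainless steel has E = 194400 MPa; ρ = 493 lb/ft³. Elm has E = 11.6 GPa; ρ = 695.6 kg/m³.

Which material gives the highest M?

Putting every candidate on a common basis:
  gray cast iron: E = 107.6 GPa, ρ = 7240 kg/m³
  beryllium: E = 308.0 GPa, ρ = 1858 kg/m³
  molybdenum: E = 328.2 GPa, ρ = 10200 kg/m³
  stainless steel: E = 194.4 GPa, ρ = 7897 kg/m³
  elm: E = 11.60 GPa, ρ = 695.6 kg/m³
  beryllium: M = 166 MN·m/kg
  molybdenum: M = 32.2 MN·m/kg
  stainless steel: M = 24.6 MN·m/kg
  elm: M = 16.7 MN·m/kg
  gray cast iron: M = 14.9 MN·m/kg
Beryllium has the largest M.

beryllium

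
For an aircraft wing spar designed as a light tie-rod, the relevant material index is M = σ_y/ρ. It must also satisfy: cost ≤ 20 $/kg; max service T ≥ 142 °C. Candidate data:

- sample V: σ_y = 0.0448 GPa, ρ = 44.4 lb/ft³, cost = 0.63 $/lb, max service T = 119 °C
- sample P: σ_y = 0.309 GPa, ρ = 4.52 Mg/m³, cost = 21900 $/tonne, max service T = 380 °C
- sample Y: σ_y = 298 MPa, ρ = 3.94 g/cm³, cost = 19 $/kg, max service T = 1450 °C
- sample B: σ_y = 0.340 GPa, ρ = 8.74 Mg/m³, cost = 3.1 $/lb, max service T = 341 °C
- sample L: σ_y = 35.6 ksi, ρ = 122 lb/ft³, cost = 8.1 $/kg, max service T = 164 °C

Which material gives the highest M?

sample L

Screen on constraints: cost ≤ 20 $/kg; max service T ≥ 142 °C. Survivors: sample Y, sample B, sample L.
Normalizing units and computing the index:
  sample Y: σ_y = 298.0 MPa, ρ = 3940 kg/m³
  sample B: σ_y = 340.0 MPa, ρ = 8740 kg/m³
  sample L: σ_y = 245.5 MPa, ρ = 1954 kg/m³
  sample L: M = 126 kN·m/kg
  sample Y: M = 75.6 kN·m/kg
  sample B: M = 38.9 kN·m/kg
Highest index: sample L.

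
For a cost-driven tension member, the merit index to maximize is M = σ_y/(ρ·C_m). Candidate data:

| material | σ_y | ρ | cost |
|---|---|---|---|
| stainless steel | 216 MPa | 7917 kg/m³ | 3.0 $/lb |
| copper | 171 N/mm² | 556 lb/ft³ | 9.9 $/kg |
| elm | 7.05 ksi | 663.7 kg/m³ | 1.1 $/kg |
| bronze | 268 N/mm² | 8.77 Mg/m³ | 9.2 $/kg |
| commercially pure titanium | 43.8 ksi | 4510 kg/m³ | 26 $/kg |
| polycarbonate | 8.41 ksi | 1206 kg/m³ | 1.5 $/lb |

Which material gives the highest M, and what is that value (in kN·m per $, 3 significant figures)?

elm, M = 66.6 kN·m per $

After converting to SI:
  stainless steel: σ_y = 216.0 MPa, ρ = 7917 kg/m³, cost = 6.614 $/kg
  copper: σ_y = 171.0 MPa, ρ = 8906 kg/m³, cost = 9.900 $/kg
  elm: σ_y = 48.61 MPa, ρ = 663.7 kg/m³, cost = 1.100 $/kg
  bronze: σ_y = 268.0 MPa, ρ = 8770 kg/m³, cost = 9.200 $/kg
  commercially pure titanium: σ_y = 302.0 MPa, ρ = 4510 kg/m³, cost = 26.00 $/kg
  polycarbonate: σ_y = 57.98 MPa, ρ = 1206 kg/m³, cost = 3.307 $/kg
  elm: M = 66.6 kN·m per $
  polycarbonate: M = 14.5 kN·m per $
  stainless steel: M = 4.13 kN·m per $
  bronze: M = 3.32 kN·m per $
  commercially pure titanium: M = 2.58 kN·m per $
  copper: M = 1.94 kN·m per $
Elm has the largest M.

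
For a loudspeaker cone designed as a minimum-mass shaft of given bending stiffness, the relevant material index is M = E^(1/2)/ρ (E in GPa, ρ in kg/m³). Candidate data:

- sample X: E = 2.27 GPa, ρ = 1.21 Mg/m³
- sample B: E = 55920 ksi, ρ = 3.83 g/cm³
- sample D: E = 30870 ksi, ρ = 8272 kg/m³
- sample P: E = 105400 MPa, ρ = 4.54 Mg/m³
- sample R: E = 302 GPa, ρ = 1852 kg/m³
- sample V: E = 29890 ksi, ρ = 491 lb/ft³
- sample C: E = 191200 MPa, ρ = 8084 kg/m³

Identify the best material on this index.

sample R

In SI units:
  sample X: E = 2.270 GPa, ρ = 1210 kg/m³
  sample B: E = 385.6 GPa, ρ = 3830 kg/m³
  sample D: E = 212.8 GPa, ρ = 8272 kg/m³
  sample P: E = 105.4 GPa, ρ = 4540 kg/m³
  sample R: E = 302.0 GPa, ρ = 1852 kg/m³
  sample V: E = 206.1 GPa, ρ = 7865 kg/m³
  sample C: E = 191.2 GPa, ρ = 8084 kg/m³
  sample R: M = 9.38×10⁻³
  sample B: M = 5.13×10⁻³
  sample P: M = 2.26×10⁻³
  sample V: M = 1.83×10⁻³
  sample D: M = 1.76×10⁻³
  sample C: M = 1.71×10⁻³
  sample X: M = 1.25×10⁻³
Highest index: sample R.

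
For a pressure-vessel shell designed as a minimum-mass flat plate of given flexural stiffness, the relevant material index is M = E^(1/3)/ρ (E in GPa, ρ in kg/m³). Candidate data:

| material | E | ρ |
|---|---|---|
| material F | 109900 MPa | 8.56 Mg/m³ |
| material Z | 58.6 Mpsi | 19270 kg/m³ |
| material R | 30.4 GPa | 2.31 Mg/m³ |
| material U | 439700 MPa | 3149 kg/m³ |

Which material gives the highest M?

Convert each candidate to consistent units, then evaluate M:
  material F: E = 109.9 GPa, ρ = 8560 kg/m³
  material Z: E = 404.0 GPa, ρ = 19270 kg/m³
  material R: E = 30.40 GPa, ρ = 2310 kg/m³
  material U: E = 439.7 GPa, ρ = 3149 kg/m³
  material U: M = 2.41×10⁻³
  material R: M = 1.35×10⁻³
  material F: M = 0.560×10⁻³
  material Z: M = 0.384×10⁻³
Material U ranks first.

material U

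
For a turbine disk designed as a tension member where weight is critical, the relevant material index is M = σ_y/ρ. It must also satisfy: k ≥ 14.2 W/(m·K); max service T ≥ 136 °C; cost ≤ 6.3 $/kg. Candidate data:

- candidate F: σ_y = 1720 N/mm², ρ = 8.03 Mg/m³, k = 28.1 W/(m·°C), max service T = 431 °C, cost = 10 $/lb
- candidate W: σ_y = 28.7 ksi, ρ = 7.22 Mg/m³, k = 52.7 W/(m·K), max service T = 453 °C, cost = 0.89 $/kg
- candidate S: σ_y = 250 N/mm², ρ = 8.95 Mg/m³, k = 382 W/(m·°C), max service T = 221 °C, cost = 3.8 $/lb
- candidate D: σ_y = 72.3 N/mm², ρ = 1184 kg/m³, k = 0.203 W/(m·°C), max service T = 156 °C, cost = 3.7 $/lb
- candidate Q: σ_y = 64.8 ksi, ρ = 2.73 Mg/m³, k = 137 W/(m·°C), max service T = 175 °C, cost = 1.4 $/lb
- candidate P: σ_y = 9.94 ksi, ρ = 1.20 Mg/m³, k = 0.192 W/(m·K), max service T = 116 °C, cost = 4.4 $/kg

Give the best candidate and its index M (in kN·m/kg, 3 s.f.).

Screen on constraints: k ≥ 14.2 W/(m·K); max service T ≥ 136 °C; cost ≤ 6.3 $/kg. Survivors: candidate W, candidate Q.
Putting every candidate on a common basis:
  candidate W: σ_y = 197.9 MPa, ρ = 7220 kg/m³
  candidate Q: σ_y = 446.8 MPa, ρ = 2730 kg/m³
  candidate Q: M = 164 kN·m/kg
  candidate W: M = 27.4 kN·m/kg
Candidate Q has the largest M.

candidate Q, M = 164 kN·m/kg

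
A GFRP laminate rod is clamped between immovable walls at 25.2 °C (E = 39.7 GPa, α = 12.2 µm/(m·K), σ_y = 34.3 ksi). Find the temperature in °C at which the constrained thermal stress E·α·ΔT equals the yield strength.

σ_y = 34.3 ksi = 236.5 MPa.
E·α·ΔT = 236.5 MPa ⇒ ΔT = 236.5 / (39.70×10³ × 12.2×10⁻⁶) = 488.3 K.
T = 25.2 + 488.3 = 513.5 °C.

513 °C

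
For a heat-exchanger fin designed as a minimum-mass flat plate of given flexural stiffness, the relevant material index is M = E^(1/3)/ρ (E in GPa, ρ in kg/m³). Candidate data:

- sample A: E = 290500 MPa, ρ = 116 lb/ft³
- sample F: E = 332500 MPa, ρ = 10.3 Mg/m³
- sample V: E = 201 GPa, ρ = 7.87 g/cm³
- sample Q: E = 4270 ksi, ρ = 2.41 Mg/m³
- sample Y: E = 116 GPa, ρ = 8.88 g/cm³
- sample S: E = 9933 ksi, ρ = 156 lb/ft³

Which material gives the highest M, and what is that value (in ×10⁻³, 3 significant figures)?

sample A, M = 3.56×10⁻³

Convert each candidate to consistent units, then evaluate M:
  sample A: E = 290.5 GPa, ρ = 1858 kg/m³
  sample F: E = 332.5 GPa, ρ = 10300 kg/m³
  sample V: E = 201.0 GPa, ρ = 7870 kg/m³
  sample Q: E = 29.44 GPa, ρ = 2410 kg/m³
  sample Y: E = 116.0 GPa, ρ = 8880 kg/m³
  sample S: E = 68.49 GPa, ρ = 2499 kg/m³
  sample A: M = 3.56×10⁻³
  sample S: M = 1.64×10⁻³
  sample Q: M = 1.28×10⁻³
  sample V: M = 0.744×10⁻³
  sample F: M = 0.673×10⁻³
  sample Y: M = 0.549×10⁻³
The maximum is for sample A.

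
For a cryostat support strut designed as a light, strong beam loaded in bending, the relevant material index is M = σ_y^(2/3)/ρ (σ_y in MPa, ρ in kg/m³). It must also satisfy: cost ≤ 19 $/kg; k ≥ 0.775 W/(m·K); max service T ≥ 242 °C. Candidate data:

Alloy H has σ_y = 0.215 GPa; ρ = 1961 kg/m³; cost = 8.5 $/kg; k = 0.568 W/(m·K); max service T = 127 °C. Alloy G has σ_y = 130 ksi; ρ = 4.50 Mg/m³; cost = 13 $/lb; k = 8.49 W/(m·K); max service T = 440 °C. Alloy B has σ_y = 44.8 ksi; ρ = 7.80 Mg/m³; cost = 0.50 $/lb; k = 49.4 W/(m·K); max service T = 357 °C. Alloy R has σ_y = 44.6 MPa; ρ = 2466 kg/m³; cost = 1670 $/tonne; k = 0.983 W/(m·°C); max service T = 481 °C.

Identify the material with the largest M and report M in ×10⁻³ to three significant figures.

Screen on constraints: cost ≤ 19 $/kg; k ≥ 0.775 W/(m·K); max service T ≥ 242 °C. Survivors: alloy B, alloy R.
Putting every candidate on a common basis:
  alloy B: σ_y = 308.9 MPa, ρ = 7800 kg/m³
  alloy R: σ_y = 44.60 MPa, ρ = 2466 kg/m³
  alloy B: M = 5.86×10⁻³
  alloy R: M = 5.10×10⁻³
The maximum is for alloy B.

alloy B, M = 5.86×10⁻³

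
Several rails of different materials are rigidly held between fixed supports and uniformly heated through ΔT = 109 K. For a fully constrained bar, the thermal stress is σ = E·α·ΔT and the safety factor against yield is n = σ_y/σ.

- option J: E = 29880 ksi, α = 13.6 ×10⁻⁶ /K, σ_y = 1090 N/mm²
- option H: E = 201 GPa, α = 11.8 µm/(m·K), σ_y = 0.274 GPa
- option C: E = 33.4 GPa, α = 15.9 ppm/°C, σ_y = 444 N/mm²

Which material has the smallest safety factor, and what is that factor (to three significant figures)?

Per material, after unit conversion:
  option J: E = 206.0, α = 13.6, σ_y = 1090 → σ = 305 MPa, n = 3.57
  option H: E = 201.0, α = 11.8, σ_y = 274.0 → σ = 259 MPa, n = 1.06
  option C: E = 33.40, α = 15.9, σ_y = 444.0 → σ = 57.9 MPa, n = 7.67
The minimum is option H at n = 1.06.

option H, n = 1.06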